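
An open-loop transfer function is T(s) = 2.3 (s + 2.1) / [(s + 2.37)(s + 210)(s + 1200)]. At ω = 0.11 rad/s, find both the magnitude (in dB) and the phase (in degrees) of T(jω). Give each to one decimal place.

|j0.11 + 2.1| = √(0.11² + 2.1²) = 2.103
|j0.11 + 2.37| = √(0.11² + 2.37²) = 2.373
|j0.11 + 210| = √(0.11² + 210²) = 210
|j0.11 + 1200| = √(0.11² + 1200²) = 1200
|T(j0.11)| = 2.3 × 2.103 / (2.373 × 210 × 1200) = 8.0896e-06
20 log₁₀(8.0896e-06) = -101.84 dB
∠(j0.11 + 2.1) = arctan(0.11/2.1) = 3.00°
∠(j0.11 + 2.37) = arctan(0.11/2.37) = 2.66°
∠(j0.11 + 210) = arctan(0.11/210) = 0.03°
∠(j0.11 + 1200) = arctan(0.11/1200) = 0.01°
∠T(j0.11) = 3.00° − (2.66° + 0.03° + 0.01°) = 0.31°

|T| = -101.8 dB, ∠T = 0.3°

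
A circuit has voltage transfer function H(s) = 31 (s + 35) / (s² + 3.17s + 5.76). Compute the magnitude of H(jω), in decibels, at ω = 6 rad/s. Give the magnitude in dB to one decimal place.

|j6 + 35| = √(6² + 35²) = 35.51
|(j6)² + 3.17(j6) + 5.76| = |-30.24 + j19.02| = 35.72
|H(j6)| = 31 × 35.51 / 35.72 = 30.815
20 log₁₀(30.815) = 29.78 dB

29.8 dB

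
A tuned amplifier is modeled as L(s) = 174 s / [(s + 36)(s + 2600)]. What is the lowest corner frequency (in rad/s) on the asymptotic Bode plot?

36 rad/s

Break frequencies occur at each pole and zero magnitude: 36 rad/s, 2600 rad/s.
The lowest is 36 rad/s.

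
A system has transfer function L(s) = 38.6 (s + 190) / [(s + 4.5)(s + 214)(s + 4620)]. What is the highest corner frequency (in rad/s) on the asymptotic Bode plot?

4620 rad/s

Break frequencies occur at each pole and zero magnitude: 4.5 rad/s, 190 rad/s, 214 rad/s, 4620 rad/s.
The highest is 4620 rad/s.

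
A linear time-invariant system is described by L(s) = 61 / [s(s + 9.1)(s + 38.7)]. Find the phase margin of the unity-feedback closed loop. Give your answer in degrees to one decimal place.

Gain crossover: |L(jω)| = 1 at ω ≈ 0.173 rad/s.
∠L(j0.173) = −90° − arctan(0.173/9.1) − arctan(0.173/38.7) ≈ -91.35°
PM = 180° + (-91.35°) = 88.65°

88.7 deg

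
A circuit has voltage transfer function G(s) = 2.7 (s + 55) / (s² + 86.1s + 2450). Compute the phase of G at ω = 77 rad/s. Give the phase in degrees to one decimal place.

∠(j77 + 55) = arctan(77/55) = 54.46°
∠[(j77)² + 86.1(j77) + 2450] = ∠[-3479 + j6629.7] = 117.69°
∠G(j77) = 54.46° − 117.69° = -63.23°

-63.2°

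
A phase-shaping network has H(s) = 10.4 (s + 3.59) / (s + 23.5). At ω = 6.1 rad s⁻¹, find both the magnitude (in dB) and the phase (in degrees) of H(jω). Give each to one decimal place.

|H| = 9.6 dB, ∠H = 45.0°

|j6.1 + 3.59| = √(6.1² + 3.59²) = 7.078
|j6.1 + 23.5| = √(6.1² + 23.5²) = 24.28
|H(j6.1)| = 10.4 × 7.078 / 24.28 = 3.0319
20 log₁₀(3.0319) = 9.63 dB
∠(j6.1 + 3.59) = arctan(6.1/3.59) = 59.52°
∠(j6.1 + 23.5) = arctan(6.1/23.5) = 14.55°
∠H(j6.1) = 59.52° − 14.55° = 44.97°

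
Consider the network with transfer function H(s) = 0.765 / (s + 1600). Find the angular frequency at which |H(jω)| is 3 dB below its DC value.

For a single-pole low-pass, the −3 dB point is at the pole: ω = 1600 rad/s.

1600 rad/s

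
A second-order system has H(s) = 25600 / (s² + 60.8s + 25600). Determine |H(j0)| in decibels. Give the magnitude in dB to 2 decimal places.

H(0) = 25600 / 25600 = 1
20 log₁₀(1) = 0.000 dB

0.00 dB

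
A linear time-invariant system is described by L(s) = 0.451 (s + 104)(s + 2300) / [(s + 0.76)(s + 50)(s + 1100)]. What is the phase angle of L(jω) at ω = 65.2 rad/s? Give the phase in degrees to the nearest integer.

∠(j65.2 + 104) = arctan(65.2/104) = 32.08°
∠(j65.2 + 2300) = arctan(65.2/2300) = 1.62°
∠(j65.2 + 0.76) = arctan(65.2/0.76) = 89.33°
∠(j65.2 + 50) = arctan(65.2/50) = 52.52°
∠(j65.2 + 1100) = arctan(65.2/1100) = 3.39°
∠L(j65.2) = 32.08° + 1.62° − (89.33° + 52.52° + 3.39°) = -111.53°

-112°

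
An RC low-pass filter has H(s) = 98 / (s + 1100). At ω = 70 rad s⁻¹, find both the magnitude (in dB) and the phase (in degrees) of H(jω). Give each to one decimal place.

|j70 + 1100| = √(70² + 1100²) = 1102
|H(j70)| = 98 / 1102 = 0.088911
20 log₁₀(0.088911) = -21.02 dB
∠(j70 + 1100) = arctan(70/1100) = 3.64°
∠H(j70) = −3.64° = -3.64°

|H| = -21.0 dB, ∠H = -3.6 deg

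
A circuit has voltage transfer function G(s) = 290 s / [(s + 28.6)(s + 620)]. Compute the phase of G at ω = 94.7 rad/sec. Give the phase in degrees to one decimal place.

∠(j94.7) = 90.00°
∠(j94.7 + 28.6) = arctan(94.7/28.6) = 73.20°
∠(j94.7 + 620) = arctan(94.7/620) = 8.68°
∠G(j94.7) = 90.00° − (73.20° + 8.68°) = 8.12°

8.1 deg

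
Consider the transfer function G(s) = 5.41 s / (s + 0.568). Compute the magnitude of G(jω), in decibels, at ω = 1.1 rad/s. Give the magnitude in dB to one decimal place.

13.6 dB

|j1.1| = 1.1
|j1.1 + 0.568| = √(1.1² + 0.568²) = 1.238
|G(j1.1)| = 5.41 × 1.1 / 1.238 = 4.807
20 log₁₀(4.807) = 13.64 dB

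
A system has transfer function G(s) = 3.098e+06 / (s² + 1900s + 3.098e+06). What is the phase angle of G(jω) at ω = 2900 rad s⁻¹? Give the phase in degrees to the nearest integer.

-134°

∠[(j2900)² + 1900(j2900) + 3.098e+06] = ∠[-5.312e+06 + j5.51e+06] = 133.95°
∠G(j2900) = −133.95° = -133.95°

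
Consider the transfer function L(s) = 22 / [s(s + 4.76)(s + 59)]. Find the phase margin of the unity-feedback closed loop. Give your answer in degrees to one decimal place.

89.0°

Gain crossover: |L(jω)| = 1 at ω ≈ 0.0783 rad/s.
∠L(j0.0783) = −90° − arctan(0.0783/4.76) − arctan(0.0783/59) ≈ -91.02°
PM = 180° + (-91.02°) = 88.98°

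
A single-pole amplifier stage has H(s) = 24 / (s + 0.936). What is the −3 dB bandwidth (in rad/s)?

0.936 rad/s

For a single-pole low-pass, the −3 dB point is at the pole: ω = 0.936 rad/s.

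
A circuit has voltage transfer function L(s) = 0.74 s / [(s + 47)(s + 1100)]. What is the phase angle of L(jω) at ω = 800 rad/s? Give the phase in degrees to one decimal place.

∠(j800) = 90.00°
∠(j800 + 47) = arctan(800/47) = 86.64°
∠(j800 + 1100) = arctan(800/1100) = 36.03°
∠L(j800) = 90.00° − (86.64° + 36.03°) = -32.67°

-32.7 deg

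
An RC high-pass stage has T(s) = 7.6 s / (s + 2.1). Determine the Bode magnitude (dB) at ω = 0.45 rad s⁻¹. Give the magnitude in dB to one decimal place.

4.0 dB

|j0.45| = 0.45
|j0.45 + 2.1| = √(0.45² + 2.1²) = 2.148
|T(j0.45)| = 7.6 × 0.45 / 2.148 = 1.5924
20 log₁₀(1.5924) = 4.04 dB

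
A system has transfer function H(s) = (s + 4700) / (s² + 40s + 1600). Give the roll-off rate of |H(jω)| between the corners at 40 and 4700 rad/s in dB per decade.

-40 dB/decade

In this band the factors already past their corner are: complex pole pair at ωₙ ≈ 40; net slope = -40 dB/decade.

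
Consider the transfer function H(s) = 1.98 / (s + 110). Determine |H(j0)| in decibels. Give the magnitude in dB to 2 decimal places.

H(0) = 1.98 / 110 = 0.018
20 log₁₀(0.018) = -34.895 dB

-34.89 dB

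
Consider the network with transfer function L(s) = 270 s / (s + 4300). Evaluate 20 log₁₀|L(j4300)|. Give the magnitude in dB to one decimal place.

45.6 dB

|j4300| = 4300
|j4300 + 4300| = √(4300² + 4300²) = 6081
|L(j4300)| = 270 × 4300 / 6081 = 190.92
20 log₁₀(190.92) = 45.62 dB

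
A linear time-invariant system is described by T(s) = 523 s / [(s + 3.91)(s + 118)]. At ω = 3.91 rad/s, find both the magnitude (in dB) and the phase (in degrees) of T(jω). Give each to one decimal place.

|T| = 9.9 dB, ∠T = 43.1°

|j3.91| = 3.91
|j3.91 + 3.91| = √(3.91² + 3.91²) = 5.53
|j3.91 + 118| = √(3.91² + 118²) = 118.1
|T(j3.91)| = 523 × 3.91 / (5.53 × 118.1) = 3.1323
20 log₁₀(3.1323) = 9.92 dB
∠(j3.91) = 90.00°
∠(j3.91 + 3.91) = arctan(3.91/3.91) = 45.00°
∠(j3.91 + 118) = arctan(3.91/118) = 1.90°
∠T(j3.91) = 90.00° − (45.00° + 1.90°) = 43.10°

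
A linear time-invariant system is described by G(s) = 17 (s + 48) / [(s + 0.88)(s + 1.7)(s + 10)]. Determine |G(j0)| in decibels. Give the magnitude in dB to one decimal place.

G(0) = 17 × 48 / (0.88 × 1.7 × 10) = 54.545
20 log₁₀(54.545) = 34.74 dB

34.7 dB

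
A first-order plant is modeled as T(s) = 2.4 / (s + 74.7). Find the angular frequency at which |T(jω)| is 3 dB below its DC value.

For a single-pole low-pass, the −3 dB point is at the pole: ω = 74.7 rad/s.

74.7 rad/s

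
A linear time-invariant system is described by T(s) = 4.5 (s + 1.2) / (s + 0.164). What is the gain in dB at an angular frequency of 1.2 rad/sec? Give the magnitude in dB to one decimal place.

|j1.2 + 1.2| = √(1.2² + 1.2²) = 1.697
|j1.2 + 0.164| = √(1.2² + 0.164²) = 1.211
|T(j1.2)| = 4.5 × 1.697 / 1.211 = 6.3053
20 log₁₀(6.3053) = 15.99 dB

16.0 dB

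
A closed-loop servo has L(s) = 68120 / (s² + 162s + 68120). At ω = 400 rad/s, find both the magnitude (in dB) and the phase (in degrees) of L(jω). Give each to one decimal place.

|L| = -4.4 dB, ∠L = -144.8 deg

|(j400)² + 162(j400) + 68120| = |-91880 + j64800| = 1.124e+05
|L(j400)| = 68120 / 1.124e+05 = 0.60588
20 log₁₀(0.60588) = -4.35 dB
∠[(j400)² + 162(j400) + 68120] = ∠[-91880 + j64800] = 144.81°
∠L(j400) = −144.81° = -144.81°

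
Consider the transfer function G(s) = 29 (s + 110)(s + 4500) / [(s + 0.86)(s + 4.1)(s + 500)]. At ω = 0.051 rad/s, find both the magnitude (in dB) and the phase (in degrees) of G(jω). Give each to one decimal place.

|j0.051 + 110| = √(0.051² + 110²) = 110
|j0.051 + 4500| = √(0.051² + 4500²) = 4500
|j0.051 + 0.86| = √(0.051² + 0.86²) = 0.8615
|j0.051 + 4.1| = √(0.051² + 4.1²) = 4.1
|j0.051 + 500| = √(0.051² + 500²) = 500
|G(j0.051)| = 29 × 110 × 4500 / (0.8615 × 4.1 × 500) = 8127.5
20 log₁₀(8127.5) = 78.20 dB
∠(j0.051 + 110) = arctan(0.051/110) = 0.03°
∠(j0.051 + 4500) = arctan(0.051/4500) = 0.00°
∠(j0.051 + 0.86) = arctan(0.051/0.86) = 3.39°
∠(j0.051 + 4.1) = arctan(0.051/4.1) = 0.71°
∠(j0.051 + 500) = arctan(0.051/500) = 0.01°
∠G(j0.051) = 0.03° + 0.00° − (3.39° + 0.71° + 0.01°) = -4.09°

|G| = 78.2 dB, ∠G = -4.1°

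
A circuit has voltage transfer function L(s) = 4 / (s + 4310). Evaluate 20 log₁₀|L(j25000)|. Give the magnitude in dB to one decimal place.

|j25000 + 4310| = √(25000² + 4310²) = 2.537e+04
|L(j25000)| = 4 / 2.537e+04 = 0.00015767
20 log₁₀(0.00015767) = -76.04 dB

-76.0 dB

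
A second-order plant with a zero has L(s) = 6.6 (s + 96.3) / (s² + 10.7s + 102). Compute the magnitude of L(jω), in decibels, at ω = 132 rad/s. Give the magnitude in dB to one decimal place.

-24.1 dB

|j132 + 96.3| = √(132² + 96.3²) = 163.4
|(j132)² + 10.7(j132) + 102| = |-17322 + j1412.4| = 1.738e+04
|L(j132)| = 6.6 × 163.4 / 1.738e+04 = 0.06205
20 log₁₀(0.06205) = -24.15 dB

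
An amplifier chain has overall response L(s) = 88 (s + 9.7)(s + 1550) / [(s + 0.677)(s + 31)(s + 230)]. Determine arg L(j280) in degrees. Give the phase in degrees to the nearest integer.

∠(j280 + 9.7) = arctan(280/9.7) = 88.02°
∠(j280 + 1550) = arctan(280/1550) = 10.24°
∠(j280 + 0.677) = arctan(280/0.677) = 89.86°
∠(j280 + 31) = arctan(280/31) = 83.68°
∠(j280 + 230) = arctan(280/230) = 50.60°
∠L(j280) = 88.02° + 10.24° − (89.86° + 83.68° + 50.60°) = -125.89°

-126°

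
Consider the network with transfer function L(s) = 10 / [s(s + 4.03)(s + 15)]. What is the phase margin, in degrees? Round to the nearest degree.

87°

Gain crossover: |L(jω)| = 1 at ω ≈ 0.165 rad/s.
∠L(j0.165) = −90° − arctan(0.165/4.03) − arctan(0.165/15) ≈ -92.98°
PM = 180° + (-92.98°) = 87.02°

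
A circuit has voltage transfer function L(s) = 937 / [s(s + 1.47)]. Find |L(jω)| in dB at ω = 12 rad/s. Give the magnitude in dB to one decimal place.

16.2 dB

|j12 + 1.47| = √(12² + 1.47²) = 12.09
|j12| = 12
|L(j12)| = 937 / (12.09 × 12) = 6.4587
20 log₁₀(6.4587) = 16.20 dB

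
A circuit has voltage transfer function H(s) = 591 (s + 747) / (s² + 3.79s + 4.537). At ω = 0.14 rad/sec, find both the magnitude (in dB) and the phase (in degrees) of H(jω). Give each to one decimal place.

|j0.14 + 747| = √(0.14² + 747²) = 747
|(j0.14)² + 3.79(j0.14) + 4.537| = |4.5174 + j0.5306| = 4.548
|H(j0.14)| = 591 × 747 / 4.548 = 97061
20 log₁₀(97061) = 99.74 dB
∠(j0.14 + 747) = arctan(0.14/747) = 0.01°
∠[(j0.14)² + 3.79(j0.14) + 4.537] = ∠[4.5174 + j0.5306] = 6.70°
∠H(j0.14) = 0.01° − 6.70° = -6.69°

|H| = 99.7 dB, ∠H = -6.7°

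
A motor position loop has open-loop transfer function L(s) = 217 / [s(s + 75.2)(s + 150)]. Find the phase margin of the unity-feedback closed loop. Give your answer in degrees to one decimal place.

90.0°

Gain crossover: |L(jω)| = 1 at ω ≈ 0.0192 rad/sec.
∠L(j0.0192) = −90° − arctan(0.0192/75.2) − arctan(0.0192/150) ≈ -90.02°
PM = 180° + (-90.02°) = 89.98°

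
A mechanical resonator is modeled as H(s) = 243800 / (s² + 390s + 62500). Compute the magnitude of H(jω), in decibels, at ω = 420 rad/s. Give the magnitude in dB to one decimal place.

1.7 dB

|(j420)² + 390(j420) + 62500| = |-1.139e+05 + j1.638e+05| = 1.995e+05
|H(j420)| = 243800 / 1.995e+05 = 1.222
20 log₁₀(1.222) = 1.74 dB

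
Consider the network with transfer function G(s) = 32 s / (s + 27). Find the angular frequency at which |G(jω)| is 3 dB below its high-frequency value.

For a single-pole high-pass, the −3 dB point is at the pole: ω = 27 rad s⁻¹.

27 rad s⁻¹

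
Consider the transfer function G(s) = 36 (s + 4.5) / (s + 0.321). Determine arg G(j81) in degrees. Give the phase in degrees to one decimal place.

∠(j81 + 4.5) = arctan(81/4.5) = 86.82°
∠(j81 + 0.321) = arctan(81/0.321) = 89.77°
∠G(j81) = 86.82° − 89.77° = -2.95°

-3.0°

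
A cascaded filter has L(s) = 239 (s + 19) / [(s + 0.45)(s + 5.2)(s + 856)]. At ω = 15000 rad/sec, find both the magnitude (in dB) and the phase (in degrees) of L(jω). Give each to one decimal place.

|j15000 + 19| = √(15000² + 19²) = 1.5e+04
|j15000 + 0.45| = √(15000² + 0.45²) = 1.5e+04
|j15000 + 5.2| = √(15000² + 5.2²) = 1.5e+04
|j15000 + 856| = √(15000² + 856²) = 1.502e+04
|L(j15000)| = 239 × 1.5e+04 / (1.5e+04 × 1.5e+04 × 1.502e+04) = 1.0605e-06
20 log₁₀(1.0605e-06) = -119.49 dB
∠(j15000 + 19) = arctan(15000/19) = 89.93°
∠(j15000 + 0.45) = arctan(15000/0.45) = 90.00°
∠(j15000 + 5.2) = arctan(15000/5.2) = 89.98°
∠(j15000 + 856) = arctan(15000/856) = 86.73°
∠L(j15000) = 89.93° − (90.00° + 89.98° + 86.73°) = -176.78°

|L| = -119.5 dB, ∠L = -176.8°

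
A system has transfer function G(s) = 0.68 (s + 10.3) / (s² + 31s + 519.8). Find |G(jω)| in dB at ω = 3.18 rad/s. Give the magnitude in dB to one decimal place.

-37.0 dB

|j3.18 + 10.3| = √(3.18² + 10.3²) = 10.78
|(j3.18)² + 31(j3.18) + 519.8| = |509.69 + j98.58| = 519.1
|G(j3.18)| = 0.68 × 10.78 / 519.1 = 0.01412
20 log₁₀(0.01412) = -37.00 dB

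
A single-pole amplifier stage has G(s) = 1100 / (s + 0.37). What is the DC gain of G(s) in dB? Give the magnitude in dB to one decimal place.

69.5 dB

G(0) = 1100 / 0.37 = 2973
20 log₁₀(2973) = 69.46 dB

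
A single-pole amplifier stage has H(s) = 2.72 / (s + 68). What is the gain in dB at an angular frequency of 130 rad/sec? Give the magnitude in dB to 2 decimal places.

-34.64 dB

|j130 + 68| = √(130² + 68²) = 146.7
|H(j130)| = 2.72 / 146.7 = 0.01854
20 log₁₀(0.01854) = -34.638 dB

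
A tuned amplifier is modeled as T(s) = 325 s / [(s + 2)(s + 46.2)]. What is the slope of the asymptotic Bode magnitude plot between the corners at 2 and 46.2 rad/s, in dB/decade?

In this band the factors already past their corner are: 1 differentiator zero, pole at 2; net slope = 0 dB/decade.

0 dB/decade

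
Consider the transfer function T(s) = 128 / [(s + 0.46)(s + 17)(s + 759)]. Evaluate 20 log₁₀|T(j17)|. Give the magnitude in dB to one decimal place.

|j17 + 0.46| = √(17² + 0.46²) = 17.01
|j17 + 17| = √(17² + 17²) = 24.04
|j17 + 759| = √(17² + 759²) = 759.2
|T(j17)| = 128 / (17.01 × 24.04 × 759.2) = 0.00041237
20 log₁₀(0.00041237) = -67.69 dB

-67.7 dB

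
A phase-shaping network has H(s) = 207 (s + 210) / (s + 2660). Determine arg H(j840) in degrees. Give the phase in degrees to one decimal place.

∠(j840 + 210) = arctan(840/210) = 75.96°
∠(j840 + 2660) = arctan(840/2660) = 17.53°
∠H(j840) = 75.96° − 17.53° = 58.44°

58.4°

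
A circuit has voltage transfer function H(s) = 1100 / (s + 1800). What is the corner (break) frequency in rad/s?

The single real pole at s = −1800 gives a corner at ω = 1800 rad/s.

1800 rad/s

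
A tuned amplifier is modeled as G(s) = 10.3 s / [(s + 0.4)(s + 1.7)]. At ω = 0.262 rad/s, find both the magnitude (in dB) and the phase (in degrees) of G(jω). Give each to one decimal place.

|G| = 10.3 dB, ∠G = 48.0°

|j0.262| = 0.262
|j0.262 + 0.4| = √(0.262² + 0.4²) = 0.4782
|j0.262 + 1.7| = √(0.262² + 1.7²) = 1.72
|G(j0.262)| = 10.3 × 0.262 / (0.4782 × 1.72) = 3.281
20 log₁₀(3.281) = 10.32 dB
∠(j0.262) = 90.00°
∠(j0.262 + 0.4) = arctan(0.262/0.4) = 33.22°
∠(j0.262 + 1.7) = arctan(0.262/1.7) = 8.76°
∠G(j0.262) = 90.00° − (33.22° + 8.76°) = 48.01°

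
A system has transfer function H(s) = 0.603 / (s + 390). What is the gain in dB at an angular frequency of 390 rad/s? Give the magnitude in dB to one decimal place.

|j390 + 390| = √(390² + 390²) = 551.5
|H(j390)| = 0.603 / 551.5 = 0.0010933
20 log₁₀(0.0010933) = -59.23 dB

-59.2 dB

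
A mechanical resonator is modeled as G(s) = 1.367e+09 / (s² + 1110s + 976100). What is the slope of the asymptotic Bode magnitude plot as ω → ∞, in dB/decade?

-40 dB/decade

With 0 zeros and 2 poles, the high-frequency asymptotic slope is 20 × (0 − 2) = -40 dB/decade.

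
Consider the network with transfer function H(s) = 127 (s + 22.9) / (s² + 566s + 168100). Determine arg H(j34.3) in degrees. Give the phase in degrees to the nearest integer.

∠(j34.3 + 22.9) = arctan(34.3/22.9) = 56.27°
∠[(j34.3)² + 566(j34.3) + 168100] = ∠[1.6692e+05 + j19414] = 6.63°
∠H(j34.3) = 56.27° − 6.63° = 49.64°

50 deg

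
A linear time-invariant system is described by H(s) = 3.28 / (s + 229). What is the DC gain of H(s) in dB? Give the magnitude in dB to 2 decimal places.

H(0) = 3.28 / 229 = 0.014323
20 log₁₀(0.014323) = -36.879 dB

-36.88 dB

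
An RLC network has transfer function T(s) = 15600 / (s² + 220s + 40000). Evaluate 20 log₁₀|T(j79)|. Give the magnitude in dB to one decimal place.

|(j79)² + 220(j79) + 40000| = |33759 + j17380| = 3.797e+04
|T(j79)| = 15600 / 3.797e+04 = 0.41085
20 log₁₀(0.41085) = -7.73 dB

-7.7 dB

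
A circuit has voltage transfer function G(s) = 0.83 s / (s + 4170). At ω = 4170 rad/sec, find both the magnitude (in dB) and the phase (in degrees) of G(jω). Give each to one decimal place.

|G| = -4.6 dB, ∠G = 45.0°

|j4170| = 4170
|j4170 + 4170| = √(4170² + 4170²) = 5897
|G(j4170)| = 0.83 × 4170 / 5897 = 0.5869
20 log₁₀(0.5869) = -4.63 dB
∠(j4170) = 90.00°
∠(j4170 + 4170) = arctan(4170/4170) = 45.00°
∠G(j4170) = 90.00° − 45.00° = 45.00°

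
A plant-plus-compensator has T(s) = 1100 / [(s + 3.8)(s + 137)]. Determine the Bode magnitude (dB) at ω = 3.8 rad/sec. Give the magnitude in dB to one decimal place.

3.5 dB

|j3.8 + 3.8| = √(3.8² + 3.8²) = 5.374
|j3.8 + 137| = √(3.8² + 137²) = 137.1
|T(j3.8)| = 1100 / (5.374 × 137.1) = 1.4935
20 log₁₀(1.4935) = 3.48 dB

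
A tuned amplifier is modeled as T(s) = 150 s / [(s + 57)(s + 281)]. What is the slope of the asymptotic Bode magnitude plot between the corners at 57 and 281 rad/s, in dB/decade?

0 dB/decade

In this band the factors already past their corner are: 1 differentiator zero, pole at 57; net slope = 0 dB/decade.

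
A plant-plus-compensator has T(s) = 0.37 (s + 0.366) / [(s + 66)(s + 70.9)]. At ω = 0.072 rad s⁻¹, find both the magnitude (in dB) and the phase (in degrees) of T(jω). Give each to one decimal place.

|j0.072 + 0.366| = √(0.072² + 0.366²) = 0.373
|j0.072 + 66| = √(0.072² + 66²) = 66
|j0.072 + 70.9| = √(0.072² + 70.9²) = 70.9
|T(j0.072)| = 0.37 × 0.373 / (66 × 70.9) = 2.9494e-05
20 log₁₀(2.9494e-05) = -90.61 dB
∠(j0.072 + 0.366) = arctan(0.072/0.366) = 11.13°
∠(j0.072 + 66) = arctan(0.072/66) = 0.06°
∠(j0.072 + 70.9) = arctan(0.072/70.9) = 0.06°
∠T(j0.072) = 11.13° − (0.06° + 0.06°) = 11.01°

|T| = -90.6 dB, ∠T = 11.0°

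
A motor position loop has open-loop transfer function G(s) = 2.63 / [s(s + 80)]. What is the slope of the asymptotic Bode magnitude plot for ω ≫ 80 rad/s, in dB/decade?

With 0 zeros and 2 poles, the high-frequency asymptotic slope is 20 × (0 − 2) = -40 dB/decade.

-40 dB/decade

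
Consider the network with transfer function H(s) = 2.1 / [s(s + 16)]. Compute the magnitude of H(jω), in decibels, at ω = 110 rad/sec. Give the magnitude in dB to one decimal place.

|j110 + 16| = √(110² + 16²) = 111.2
|j110| = 110
|H(j110)| = 2.1 / (111.2 × 110) = 0.00017175
20 log₁₀(0.00017175) = -75.30 dB

-75.3 dB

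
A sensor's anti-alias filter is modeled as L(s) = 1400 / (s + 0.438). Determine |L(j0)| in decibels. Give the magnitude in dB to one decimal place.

L(0) = 1400 / 0.438 = 3196.3
20 log₁₀(3196.3) = 70.09 dB

70.1 dB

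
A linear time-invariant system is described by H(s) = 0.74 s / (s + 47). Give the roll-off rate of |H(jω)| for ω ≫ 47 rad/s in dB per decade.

With 1 zero and 1 pole, the high-frequency asymptotic slope is 20 × (1 − 1) = 0 dB/decade.

0 dB/decade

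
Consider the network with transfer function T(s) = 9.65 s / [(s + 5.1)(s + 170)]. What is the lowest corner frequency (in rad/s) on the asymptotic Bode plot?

5.1 rad/s

Break frequencies occur at each pole and zero magnitude: 5.1 rad/s, 170 rad/s.
The lowest is 5.1 rad/s.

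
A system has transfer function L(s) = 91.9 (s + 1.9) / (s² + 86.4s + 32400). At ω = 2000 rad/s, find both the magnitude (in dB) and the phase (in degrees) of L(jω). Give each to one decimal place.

|j2000 + 1.9| = √(2000² + 1.9²) = 2000
|(j2000)² + 86.4(j2000) + 32400| = |-3.9676e+06 + j1.728e+05| = 3.971e+06
|L(j2000)| = 91.9 × 2000 / 3.971e+06 = 0.046281
20 log₁₀(0.046281) = -26.69 dB
∠(j2000 + 1.9) = arctan(2000/1.9) = 89.95°
∠[(j2000)² + 86.4(j2000) + 32400] = ∠[-3.9676e+06 + j1.728e+05] = 177.51°
∠L(j2000) = 89.95° − 177.51° = -87.56°

|L| = -26.7 dB, ∠L = -87.6°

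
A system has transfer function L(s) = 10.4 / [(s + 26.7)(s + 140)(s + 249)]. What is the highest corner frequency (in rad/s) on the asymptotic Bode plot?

Break frequencies occur at each pole and zero magnitude: 26.7 rad/s, 140 rad/s, 249 rad/s.
The highest is 249 rad/s.

249 rad/s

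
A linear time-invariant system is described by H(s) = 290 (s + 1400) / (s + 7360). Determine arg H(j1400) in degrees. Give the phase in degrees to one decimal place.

∠(j1400 + 1400) = arctan(1400/1400) = 45.00°
∠(j1400 + 7360) = arctan(1400/7360) = 10.77°
∠H(j1400) = 45.00° − 10.77° = 34.23°

34.2 deg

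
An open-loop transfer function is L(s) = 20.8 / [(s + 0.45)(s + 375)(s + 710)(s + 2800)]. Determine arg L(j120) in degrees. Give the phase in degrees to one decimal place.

-119.6 deg

∠(j120 + 0.45) = arctan(120/0.45) = 89.79°
∠(j120 + 375) = arctan(120/375) = 17.74°
∠(j120 + 710) = arctan(120/710) = 9.59°
∠(j120 + 2800) = arctan(120/2800) = 2.45°
∠L(j120) = − (89.79° + 17.74° + 9.59° + 2.45°) = -119.58°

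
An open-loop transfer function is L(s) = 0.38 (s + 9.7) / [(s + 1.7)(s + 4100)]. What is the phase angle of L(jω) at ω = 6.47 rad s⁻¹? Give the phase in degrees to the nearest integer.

∠(j6.47 + 9.7) = arctan(6.47/9.7) = 33.70°
∠(j6.47 + 1.7) = arctan(6.47/1.7) = 75.28°
∠(j6.47 + 4100) = arctan(6.47/4100) = 0.09°
∠L(j6.47) = 33.70° − (75.28° + 0.09°) = -41.66°

-42°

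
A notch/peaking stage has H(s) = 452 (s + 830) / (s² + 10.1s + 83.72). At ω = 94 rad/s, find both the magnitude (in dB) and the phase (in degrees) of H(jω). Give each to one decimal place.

|j94 + 830| = √(94² + 830²) = 835.3
|(j94)² + 10.1(j94) + 83.72| = |-8752.3 + j949.4| = 8804
|H(j94)| = 452 × 835.3 / 8804 = 42.887
20 log₁₀(42.887) = 32.65 dB
∠(j94 + 830) = arctan(94/830) = 6.46°
∠[(j94)² + 10.1(j94) + 83.72] = ∠[-8752.3 + j949.4] = 173.81°
∠H(j94) = 6.46° − 173.81° = -167.35°

|H| = 32.6 dB, ∠H = -167.3°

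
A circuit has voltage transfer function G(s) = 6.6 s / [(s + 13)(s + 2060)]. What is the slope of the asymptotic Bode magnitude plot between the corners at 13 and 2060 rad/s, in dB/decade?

0 dB/decade

In this band the factors already past their corner are: 1 differentiator zero, pole at 13; net slope = 0 dB/decade.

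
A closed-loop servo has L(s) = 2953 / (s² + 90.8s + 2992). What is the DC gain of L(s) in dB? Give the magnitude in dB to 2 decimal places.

L(0) = 2953 / 2992 = 0.98697
20 log₁₀(0.98697) = -0.114 dB

-0.11 dB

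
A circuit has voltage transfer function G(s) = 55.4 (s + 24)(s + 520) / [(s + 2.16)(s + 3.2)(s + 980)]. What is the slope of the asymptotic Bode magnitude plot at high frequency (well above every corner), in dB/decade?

-20 dB/decade

With 2 zeros and 3 poles, the high-frequency asymptotic slope is 20 × (2 − 3) = -20 dB/decade.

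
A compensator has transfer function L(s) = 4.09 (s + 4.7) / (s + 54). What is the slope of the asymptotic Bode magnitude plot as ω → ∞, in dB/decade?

With 1 zero and 1 pole, the high-frequency asymptotic slope is 20 × (1 − 1) = 0 dB/decade.

0 dB/decade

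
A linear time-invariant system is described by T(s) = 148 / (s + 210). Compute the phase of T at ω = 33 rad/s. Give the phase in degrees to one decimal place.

∠(j33 + 210) = arctan(33/210) = 8.93°
∠T(j33) = −8.93° = -8.93°

-8.9°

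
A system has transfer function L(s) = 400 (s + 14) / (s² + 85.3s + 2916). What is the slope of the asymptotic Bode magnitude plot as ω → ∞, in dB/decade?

With 1 zero and 2 poles, the high-frequency asymptotic slope is 20 × (1 − 2) = -20 dB/decade.

-20 dB/decade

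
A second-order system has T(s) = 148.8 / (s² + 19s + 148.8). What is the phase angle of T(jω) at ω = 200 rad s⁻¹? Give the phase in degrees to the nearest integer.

-175°

∠[(j200)² + 19(j200) + 148.8] = ∠[-39851 + j3800] = 174.55°
∠T(j200) = −174.55° = -174.55°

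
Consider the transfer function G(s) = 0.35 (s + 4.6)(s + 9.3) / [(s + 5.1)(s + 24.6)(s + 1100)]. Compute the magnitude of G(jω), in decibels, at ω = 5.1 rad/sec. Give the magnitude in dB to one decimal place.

-77.9 dB

|j5.1 + 4.6| = √(5.1² + 4.6²) = 6.868
|j5.1 + 9.3| = √(5.1² + 9.3²) = 10.61
|j5.1 + 5.1| = √(5.1² + 5.1²) = 7.212
|j5.1 + 24.6| = √(5.1² + 24.6²) = 25.12
|j5.1 + 1100| = √(5.1² + 1100²) = 1100
|G(j5.1)| = 0.35 × 6.868 × 10.61 / (7.212 × 25.12 × 1100) = 0.00012792
20 log₁₀(0.00012792) = -77.86 dB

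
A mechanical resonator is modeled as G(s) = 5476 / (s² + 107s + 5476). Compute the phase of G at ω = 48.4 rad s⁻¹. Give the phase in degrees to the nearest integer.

∠[(j48.4)² + 107(j48.4) + 5476] = ∠[3133.4 + j5178.8] = 58.82°
∠G(j48.4) = −58.82° = -58.82°

-59 deg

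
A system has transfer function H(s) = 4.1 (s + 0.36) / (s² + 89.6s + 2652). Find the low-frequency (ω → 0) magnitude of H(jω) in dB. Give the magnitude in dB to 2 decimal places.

H(0) = 4.1 × 0.36 / 2652 = 0.00055656
20 log₁₀(0.00055656) = -65.090 dB

-65.09 dB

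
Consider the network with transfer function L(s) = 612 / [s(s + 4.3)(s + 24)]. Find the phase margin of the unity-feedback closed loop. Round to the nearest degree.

Gain crossover: |L(jω)| = 1 at ω ≈ 4.19 rad s⁻¹.
∠L(j4.19) = −90° − arctan(4.19/4.3) − arctan(4.19/24) ≈ -144.12°
PM = 180° + (-144.12°) = 35.88°

36°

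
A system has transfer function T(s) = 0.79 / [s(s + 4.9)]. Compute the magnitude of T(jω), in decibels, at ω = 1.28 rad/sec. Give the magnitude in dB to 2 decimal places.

|j1.28 + 4.9| = √(1.28² + 4.9²) = 5.064
|j1.28| = 1.28
|T(j1.28)| = 0.79 / (5.064 × 1.28) = 0.12187
20 log₁₀(0.12187) = -18.282 dB

-18.28 dB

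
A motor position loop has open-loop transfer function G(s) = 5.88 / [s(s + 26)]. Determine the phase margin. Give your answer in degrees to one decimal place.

Gain crossover: |G(jω)| = 1 at ω ≈ 0.226 rad s⁻¹.
∠G(j0.226) = −90° − arctan(0.226/26) ≈ -90.50°
PM = 180° + (-90.50°) = 89.50°

89.5 deg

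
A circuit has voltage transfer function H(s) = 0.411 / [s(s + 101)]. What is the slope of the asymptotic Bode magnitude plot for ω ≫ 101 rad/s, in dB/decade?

-40 dB/decade

With 0 zeros and 2 poles, the high-frequency asymptotic slope is 20 × (0 − 2) = -40 dB/decade.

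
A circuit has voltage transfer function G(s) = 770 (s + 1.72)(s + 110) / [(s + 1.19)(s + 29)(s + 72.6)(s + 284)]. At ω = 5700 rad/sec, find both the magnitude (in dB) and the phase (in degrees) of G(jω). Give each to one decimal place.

|G| = -92.5 dB, ∠G = -177.2°

|j5700 + 1.72| = √(5700² + 1.72²) = 5700
|j5700 + 110| = √(5700² + 110²) = 5701
|j5700 + 1.19| = √(5700² + 1.19²) = 5700
|j5700 + 29| = √(5700² + 29²) = 5700
|j5700 + 72.6| = √(5700² + 72.6²) = 5700
|j5700 + 284| = √(5700² + 284²) = 5707
|G(j5700)| = 770 × 5700 × 5701 / (5700 × 5700 × 5700 × 5707) = 2.3672e-05
20 log₁₀(2.3672e-05) = -92.52 dB
∠(j5700 + 1.72) = arctan(5700/1.72) = 89.98°
∠(j5700 + 110) = arctan(5700/110) = 88.89°
∠(j5700 + 1.19) = arctan(5700/1.19) = 89.99°
∠(j5700 + 29) = arctan(5700/29) = 89.71°
∠(j5700 + 72.6) = arctan(5700/72.6) = 89.27°
∠(j5700 + 284) = arctan(5700/284) = 87.15°
∠G(j5700) = 89.98° + 88.89° − (89.99° + 89.71° + 89.27° + 87.15°) = -177.24°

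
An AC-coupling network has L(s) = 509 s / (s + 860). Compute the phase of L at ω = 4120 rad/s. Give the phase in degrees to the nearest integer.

12°

∠(j4120) = 90.00°
∠(j4120 + 860) = arctan(4120/860) = 78.21°
∠L(j4120) = 90.00° − 78.21° = 11.79°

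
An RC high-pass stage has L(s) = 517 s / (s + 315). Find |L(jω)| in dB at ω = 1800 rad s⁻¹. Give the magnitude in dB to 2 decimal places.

|j1800| = 1800
|j1800 + 315| = √(1800² + 315²) = 1827
|L(j1800)| = 517 × 1800 / 1827 = 509.26
20 log₁₀(509.26) = 54.139 dB

54.14 dB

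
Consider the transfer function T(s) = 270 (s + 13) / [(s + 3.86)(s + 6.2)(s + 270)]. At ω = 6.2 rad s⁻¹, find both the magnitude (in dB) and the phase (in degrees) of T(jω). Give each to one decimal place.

|T| = -13.0 dB, ∠T = -78.9 deg

|j6.2 + 13| = √(6.2² + 13²) = 14.4
|j6.2 + 3.86| = √(6.2² + 3.86²) = 7.303
|j6.2 + 6.2| = √(6.2² + 6.2²) = 8.768
|j6.2 + 270| = √(6.2² + 270²) = 270.1
|T(j6.2)| = 270 × 14.4 / (7.303 × 8.768 × 270.1) = 0.22485
20 log₁₀(0.22485) = -12.96 dB
∠(j6.2 + 13) = arctan(6.2/13) = 25.50°
∠(j6.2 + 3.86) = arctan(6.2/3.86) = 58.09°
∠(j6.2 + 6.2) = arctan(6.2/6.2) = 45.00°
∠(j6.2 + 270) = arctan(6.2/270) = 1.32°
∠T(j6.2) = 25.50° − (58.09° + 45.00° + 1.32°) = -78.91°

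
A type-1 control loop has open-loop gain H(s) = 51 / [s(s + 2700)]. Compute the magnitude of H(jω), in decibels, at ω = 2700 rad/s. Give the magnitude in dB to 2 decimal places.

|j2700 + 2700| = √(2700² + 2700²) = 3818
|j2700| = 2700
|H(j2700)| = 51 / (3818 × 2700) = 4.9468e-06
20 log₁₀(4.9468e-06) = -106.113 dB

-106.11 dB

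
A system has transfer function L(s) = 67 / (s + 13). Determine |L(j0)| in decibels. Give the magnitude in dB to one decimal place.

L(0) = 67 / 13 = 5.1538
20 log₁₀(5.1538) = 14.24 dB

14.2 dB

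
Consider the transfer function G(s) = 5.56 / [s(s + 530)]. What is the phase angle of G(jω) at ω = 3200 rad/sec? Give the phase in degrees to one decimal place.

-170.6°

∠(j3200 + 530) = arctan(3200/530) = 80.60°
∠(j3200) = 90.00°
∠G(j3200) = − (80.60° + 90.00°) = -170.60°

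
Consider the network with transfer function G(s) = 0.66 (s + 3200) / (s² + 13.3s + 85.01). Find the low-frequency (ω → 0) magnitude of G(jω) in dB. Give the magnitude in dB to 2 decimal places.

G(0) = 0.66 × 3200 / 85.01 = 24.844
20 log₁₀(24.844) = 27.904 dB

27.90 dB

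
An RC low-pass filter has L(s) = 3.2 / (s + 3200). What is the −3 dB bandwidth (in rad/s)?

For a single-pole low-pass, the −3 dB point is at the pole: ω = 3200 rad/s.

3200 rad/s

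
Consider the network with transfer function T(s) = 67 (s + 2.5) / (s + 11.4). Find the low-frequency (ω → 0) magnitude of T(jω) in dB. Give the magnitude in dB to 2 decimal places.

T(0) = 67 × 2.5 / 11.4 = 14.693
20 log₁₀(14.693) = 23.342 dB

23.34 dB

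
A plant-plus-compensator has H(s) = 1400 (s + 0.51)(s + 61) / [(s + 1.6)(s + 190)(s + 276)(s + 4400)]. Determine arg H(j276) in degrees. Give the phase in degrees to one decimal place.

-26.3°

∠(j276 + 0.51) = arctan(276/0.51) = 89.89°
∠(j276 + 61) = arctan(276/61) = 77.54°
∠(j276 + 1.6) = arctan(276/1.6) = 89.67°
∠(j276 + 190) = arctan(276/190) = 55.46°
∠(j276 + 276) = arctan(276/276) = 45.00°
∠(j276 + 4400) = arctan(276/4400) = 3.59°
∠H(j276) = 89.89° + 77.54° − (89.67° + 55.46° + 45.00° + 3.59°) = -26.28°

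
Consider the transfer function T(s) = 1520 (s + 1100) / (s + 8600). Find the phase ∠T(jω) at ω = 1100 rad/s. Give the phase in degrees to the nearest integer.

∠(j1100 + 1100) = arctan(1100/1100) = 45.00°
∠(j1100 + 8600) = arctan(1100/8600) = 7.29°
∠T(j1100) = 45.00° − 7.29° = 37.71°

38°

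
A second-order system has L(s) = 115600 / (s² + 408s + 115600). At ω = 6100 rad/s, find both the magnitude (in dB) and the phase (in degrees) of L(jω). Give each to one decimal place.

|L| = -50.1 dB, ∠L = -176.2°

|(j6100)² + 408(j6100) + 115600| = |-3.7094e+07 + j2.4888e+06| = 3.718e+07
|L(j6100)| = 115600 / 3.718e+07 = 0.0031094
20 log₁₀(0.0031094) = -50.15 dB
∠[(j6100)² + 408(j6100) + 115600] = ∠[-3.7094e+07 + j2.4888e+06] = 176.16°
∠L(j6100) = −176.16° = -176.16°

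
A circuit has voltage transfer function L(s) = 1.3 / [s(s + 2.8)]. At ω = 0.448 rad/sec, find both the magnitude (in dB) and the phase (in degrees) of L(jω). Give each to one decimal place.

|j0.448 + 2.8| = √(0.448² + 2.8²) = 2.836
|j0.448| = 0.448
|L(j0.448)| = 1.3 / (2.836 × 0.448) = 1.0233
20 log₁₀(1.0233) = 0.20 dB
∠(j0.448 + 2.8) = arctan(0.448/2.8) = 9.09°
∠(j0.448) = 90.00°
∠L(j0.448) = − (9.09° + 90.00°) = -99.09°

|L| = 0.2 dB, ∠L = -99.1°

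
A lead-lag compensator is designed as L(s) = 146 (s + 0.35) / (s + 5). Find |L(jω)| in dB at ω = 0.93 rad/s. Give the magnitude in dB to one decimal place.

|j0.93 + 0.35| = √(0.93² + 0.35²) = 0.9937
|j0.93 + 5| = √(0.93² + 5²) = 5.086
|L(j0.93)| = 146 × 0.9937 / 5.086 = 28.526
20 log₁₀(28.526) = 29.10 dB

29.1 dB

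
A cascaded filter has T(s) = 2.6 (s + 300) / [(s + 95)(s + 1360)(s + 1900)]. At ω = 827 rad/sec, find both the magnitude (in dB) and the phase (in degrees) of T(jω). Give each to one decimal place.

|j827 + 300| = √(827² + 300²) = 879.7
|j827 + 95| = √(827² + 95²) = 832.4
|j827 + 1360| = √(827² + 1360²) = 1592
|j827 + 1900| = √(827² + 1900²) = 2072
|T(j827)| = 2.6 × 879.7 / (832.4 × 1592 × 2072) = 8.3307e-07
20 log₁₀(8.3307e-07) = -121.59 dB
∠(j827 + 300) = arctan(827/300) = 70.06°
∠(j827 + 95) = arctan(827/95) = 83.45°
∠(j827 + 1360) = arctan(827/1360) = 31.30°
∠(j827 + 1900) = arctan(827/1900) = 23.52°
∠T(j827) = 70.06° − (83.45° + 31.30° + 23.52°) = -68.21°

|T| = -121.6 dB, ∠T = -68.2°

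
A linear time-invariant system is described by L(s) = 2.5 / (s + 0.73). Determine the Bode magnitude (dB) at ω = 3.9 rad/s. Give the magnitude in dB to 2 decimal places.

|j3.9 + 0.73| = √(3.9² + 0.73²) = 3.968
|L(j3.9)| = 2.5 / 3.968 = 0.63008
20 log₁₀(0.63008) = -4.012 dB

-4.01 dB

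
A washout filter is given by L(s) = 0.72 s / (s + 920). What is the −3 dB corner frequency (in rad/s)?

920 rad/s

For a single-pole high-pass, the −3 dB point is at the pole: ω = 920 rad/s.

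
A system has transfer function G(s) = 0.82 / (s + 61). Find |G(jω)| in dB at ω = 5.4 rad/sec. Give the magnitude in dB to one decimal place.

-37.5 dB

|j5.4 + 61| = √(5.4² + 61²) = 61.24
|G(j5.4)| = 0.82 / 61.24 = 0.01339
20 log₁₀(0.01339) = -37.46 dB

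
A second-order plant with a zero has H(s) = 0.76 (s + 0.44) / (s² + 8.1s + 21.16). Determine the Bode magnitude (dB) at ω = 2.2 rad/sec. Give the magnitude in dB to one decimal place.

-23.0 dB

|j2.2 + 0.44| = √(2.2² + 0.44²) = 2.244
|(j2.2)² + 8.1(j2.2) + 21.16| = |16.32 + j17.82| = 24.16
|H(j2.2)| = 0.76 × 2.244 / 24.16 = 0.070564
20 log₁₀(0.070564) = -23.03 dB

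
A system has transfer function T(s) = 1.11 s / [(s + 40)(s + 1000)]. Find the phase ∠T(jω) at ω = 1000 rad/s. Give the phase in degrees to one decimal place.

-42.7 deg

∠(j1000) = 90.00°
∠(j1000 + 40) = arctan(1000/40) = 87.71°
∠(j1000 + 1000) = arctan(1000/1000) = 45.00°
∠T(j1000) = 90.00° − (87.71° + 45.00°) = -42.71°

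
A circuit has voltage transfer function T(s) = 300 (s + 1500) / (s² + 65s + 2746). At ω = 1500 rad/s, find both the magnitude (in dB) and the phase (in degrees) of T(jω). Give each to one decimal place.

|j1500 + 1500| = √(1500² + 1500²) = 2121
|(j1500)² + 65(j1500) + 2746| = |-2.2473e+06 + j97500| = 2.249e+06
|T(j1500)| = 300 × 2121 / 2.249e+06 = 0.28292
20 log₁₀(0.28292) = -10.97 dB
∠(j1500 + 1500) = arctan(1500/1500) = 45.00°
∠[(j1500)² + 65(j1500) + 2746] = ∠[-2.2473e+06 + j97500] = 177.52°
∠T(j1500) = 45.00° − 177.52° = -132.52°

|T| = -11.0 dB, ∠T = -132.5°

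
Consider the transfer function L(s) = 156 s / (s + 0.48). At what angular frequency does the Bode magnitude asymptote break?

The single real pole at s = −0.48 gives a corner at ω = 0.48 rad s⁻¹.

0.48 rad s⁻¹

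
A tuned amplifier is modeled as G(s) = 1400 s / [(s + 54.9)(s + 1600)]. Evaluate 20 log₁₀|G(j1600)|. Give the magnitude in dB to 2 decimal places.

-4.18 dB

|j1600| = 1600
|j1600 + 54.9| = √(1600² + 54.9²) = 1601
|j1600 + 1600| = √(1600² + 1600²) = 2263
|G(j1600)| = 1400 × 1600 / (1601 × 2263) = 0.61835
20 log₁₀(0.61835) = -4.175 dB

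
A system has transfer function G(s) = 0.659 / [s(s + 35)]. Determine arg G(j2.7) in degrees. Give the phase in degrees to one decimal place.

∠(j2.7 + 35) = arctan(2.7/35) = 4.41°
∠(j2.7) = 90.00°
∠G(j2.7) = − (4.41° + 90.00°) = -94.41°

-94.4 deg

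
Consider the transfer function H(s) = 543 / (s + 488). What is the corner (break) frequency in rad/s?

The single real pole at s = −488 gives a corner at ω = 488 rad/s.

488 rad/s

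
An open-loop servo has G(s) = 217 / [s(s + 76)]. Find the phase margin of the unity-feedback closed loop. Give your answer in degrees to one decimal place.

Gain crossover: |G(jω)| = 1 at ω ≈ 2.85 rad s⁻¹.
∠G(j2.85) = −90° − arctan(2.85/76) ≈ -92.15°
PM = 180° + (-92.15°) = 87.85°

87.8°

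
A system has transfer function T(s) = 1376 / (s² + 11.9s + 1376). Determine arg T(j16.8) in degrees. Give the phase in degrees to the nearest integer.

-10°

∠[(j16.8)² + 11.9(j16.8) + 1376] = ∠[1093.8 + j199.92] = 10.36°
∠T(j16.8) = −10.36° = -10.36°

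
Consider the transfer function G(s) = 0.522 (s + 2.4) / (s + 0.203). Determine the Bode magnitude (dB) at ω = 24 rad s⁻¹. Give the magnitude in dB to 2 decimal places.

-5.60 dB

|j24 + 2.4| = √(24² + 2.4²) = 24.12
|j24 + 0.203| = √(24² + 0.203²) = 24
|G(j24)| = 0.522 × 24.12 / 24 = 0.52458
20 log₁₀(0.52458) = -5.604 dB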